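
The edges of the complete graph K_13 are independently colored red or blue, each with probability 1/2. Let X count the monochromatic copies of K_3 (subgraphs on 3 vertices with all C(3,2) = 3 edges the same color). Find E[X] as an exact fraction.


Let X = Σ_S X_S over the C(13, 3) = 286 subsets S of size 3, where X_S = 1 if the K_3 on S is monochromatic.
For a fixed S, the K_3 on S has C(3, 2) = 3 edges. P[all 3 edges red] = (1/2)^3, and likewise for blue, so P[monochromatic] = 2·(1/2)^3 = 2^{1 − 3} = 1/4.
Summing: E[X] = C(13, 3) · 2^{1 − 3} = 286 · 1/4 = 143/2.
Numerically: E[X] ≈ 71.500000.

E[X] = C(13,3)·2^(1−C(3,2)) = 143/2 ≈ 71.500000.


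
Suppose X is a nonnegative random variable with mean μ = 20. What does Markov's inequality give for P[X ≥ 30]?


μ = E[X] = 20, a = 30.
Markov: P[X ≥ 30] ≤ μ/a = (20)/30 = 2/3.
Numerically: ≈ 0.666667.
(Since a = 30 > μ = 20.000000, the bound 2/3 is < 1 and informative.)

P[X ≥ 30] ≤ 2/3 ≈ 0.666667.


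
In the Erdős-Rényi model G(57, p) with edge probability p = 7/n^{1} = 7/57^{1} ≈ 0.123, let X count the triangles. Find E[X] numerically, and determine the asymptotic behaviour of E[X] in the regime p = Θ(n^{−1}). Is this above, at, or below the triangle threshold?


Number of potential triangles: C(57, 3) = 29260.
Each occurs with probability p³ ≈ (0.123)³ ≈ 1.85212e-03.
By linearity: E[X] = C(57, 3)·p³ ≈ 29260 · 1.85212e-03 ≈ 54.193.
Here α = 1, so p = 7/n is exactly at the triangle threshold p ~ 1/n. Asymptotically E[X] → c³/6 = 7³/6 = 343/6 ≈ 57.167, a bounded constant. In this regime the triangle count is asymptotically Poisson(c³/6).

E[X] ≈ 54.193; in regime p = Θ(1/n^{1}) E[X] stays bounded (at the triangle threshold p ~ 1/n).


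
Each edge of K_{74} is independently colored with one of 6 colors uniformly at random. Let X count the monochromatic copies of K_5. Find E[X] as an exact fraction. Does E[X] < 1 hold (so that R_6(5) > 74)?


E[X] = C(74, 5) · 6^{1 − 10} = 16108764 · 6^{−9} = 16108764/10077696.
As a reduced fraction: E[X] = 1342397/839808 ≈ 1.59846.
Is E[X] < 1? NO.
Since E[X] ≥ 1, the first-moment bound is inconclusive at n = 74; it does NOT by itself certify R_6(5) > 74.

E[X] = 1342397/839808 ≈ 1.59846; E[X] ≥ 1; first-moment method inconclusive here.


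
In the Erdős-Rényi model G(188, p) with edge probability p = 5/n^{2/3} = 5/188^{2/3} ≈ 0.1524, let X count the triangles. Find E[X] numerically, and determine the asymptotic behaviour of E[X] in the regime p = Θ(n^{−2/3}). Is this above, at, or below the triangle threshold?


Number of potential triangles: C(188, 3) = 1089836.
Each occurs with probability p³ ≈ (0.1524)³ ≈ 3.536668e-03.
By linearity: E[X] = C(188, 3)·p³ ≈ 1089836 · 3.536668e-03 ≈ 3854.3883.
Since α = 2/3 < 1, p = c/n^{2/3} ≫ 1/n is above the triangle threshold p ~ 1/n. Asymptotically E[X] ~ (c³/6)·n^{3(1−α)} = (5³/6)·n^{1} → ∞; triangles are abundant w.h.p.

E[X] ≈ 3854.3883; in regime p = Θ(1/n^{2/3}) E[X] diverges (above the triangle threshold p ~ 1/n).


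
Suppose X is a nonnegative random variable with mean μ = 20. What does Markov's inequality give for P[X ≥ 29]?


μ = E[X] = 20, a = 29.
Markov: P[X ≥ 29] ≤ μ/a = (20)/29 = 20/29.
Numerically: ≈ 0.689655.
(Since a = 29 > μ = 20.000000, the bound 20/29 is < 1 and informative.)

P[X ≥ 29] ≤ 20/29 ≈ 0.689655.


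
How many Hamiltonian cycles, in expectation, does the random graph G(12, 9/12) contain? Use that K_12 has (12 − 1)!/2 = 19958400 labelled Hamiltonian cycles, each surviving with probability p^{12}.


K_12 has (12 − 1)!/2 = 19958400 labelled Hamiltonian cycles.
For each such Hamiltonian cycle H, let X_H = 1 if all 12 edges of H are present in G. Then P[X_H = 1] = p^{12} = (3/4)^{12} = 531441/16777216.
Summing the indicators: E[X] = Σ_H E[X_H] = 19958400 · p^{12} = 19958400 · 531441/16777216 = 82864937925/131072.
Numerically: E[X] ≈ 6.322e+05.

E[X] = 19958400 · (3/4)^{12} = 82864937925/131072 ≈ 6.322e+05.


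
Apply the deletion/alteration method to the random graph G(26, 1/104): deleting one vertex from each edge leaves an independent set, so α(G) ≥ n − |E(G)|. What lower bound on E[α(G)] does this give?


E[|E(G)|] = C(26, 2)·p = 325 · (1/104) = 25/8.
E[α(G)] ≥ n − E[|E(G)|] = 26 − 25/8 = 183/8.
Numerically: ≈ 22.87500.
(This is only a lower bound; the true E[α(G)] may be larger.)

E[α(G)] ≥ 183/8 ≈ 22.87500.


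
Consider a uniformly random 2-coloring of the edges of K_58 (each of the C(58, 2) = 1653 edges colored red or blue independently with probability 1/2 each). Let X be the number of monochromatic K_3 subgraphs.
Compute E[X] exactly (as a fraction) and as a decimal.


Let X = Σ_S X_S over the C(58, 3) = 30856 subsets S of size 3, where X_S = 1 if the K_3 on S is monochromatic.
For a fixed S, the K_3 on S has C(3, 2) = 3 edges. P[all 3 edges red] = (1/2)^3, and likewise for blue, so P[monochromatic] = 2·(1/2)^3 = 2^{1 − 3} = 1/4.
By linearity: E[X] = C(58, 3) · 2^{1 − 3} = 30856 · 1/4 = 7714.
Numerically: E[X] ≈ 7714.00000.

E[X] = C(58,3)·2^(1−C(3,2)) = 7714 ≈ 7714.00000.


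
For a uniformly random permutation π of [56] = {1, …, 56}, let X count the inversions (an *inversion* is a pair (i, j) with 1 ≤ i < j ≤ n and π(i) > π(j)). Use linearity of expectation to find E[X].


Write X = Σ X_I over the C(56, 2) = 1540 pairs i < j, with X_I the indicator of one inversion.
There are 1540 indicators.
For each fixed pair i < j, the values π(i) and π(j) are two distinct elements of {1, …, 56} in uniformly random order; by symmetry P[π(i) > π(j)] = 1/2.
By linearity: E[X] = 1540 · (1/2) = C(56, 2) · (1/2) = 1540/2 = 770 ≈ 770.00000.

E[X] = 770 = 770.00000.


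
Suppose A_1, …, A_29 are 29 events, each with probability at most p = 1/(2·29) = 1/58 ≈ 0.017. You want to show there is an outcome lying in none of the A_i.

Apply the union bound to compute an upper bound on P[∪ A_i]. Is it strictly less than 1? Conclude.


Union bound: P[∪_{i=1}^{29} A_i] ≤ Σ_i P[A_i] ≤ 29·p = 29·(1/58) = 1/2.
Numerically: 1/2 ≈ 0.500.
Is 1/2 < 1? YES.
Since P[∪ A_i] ≤ 1/2 < 1, the complement has P[∩ A_i^c] ≥ 1 − 1/2 = 1/2 > 0, so some outcome avoids every A_i.

29·p = 1/2 ≈ 0.500; existence CERTIFIED by the union bound.


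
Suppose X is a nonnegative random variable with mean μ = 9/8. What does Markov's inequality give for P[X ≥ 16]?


μ = E[X] = 9/8, a = 16.
Markov: P[X ≥ 16] ≤ μ/a = (9/8)/16 = 9/128.
Numerically: ≈ 0.0703.
(Since a = 16 > μ = 1.1250, the bound 9/128 is < 1 and informative.)

P[X ≥ 16] ≤ 9/128 ≈ 0.0703.


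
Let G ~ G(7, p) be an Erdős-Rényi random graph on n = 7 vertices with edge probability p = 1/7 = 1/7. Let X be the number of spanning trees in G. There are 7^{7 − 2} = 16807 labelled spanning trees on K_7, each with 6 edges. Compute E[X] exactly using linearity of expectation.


K_7 has 7^{7 − 2} = 16807 labelled spanning trees.
For each such spanning tree H, let X_H = 1 if all 6 edges of H are present in G. Then P[X_H = 1] = p^{6} = (1/7)^{6} = 1/117649.
By linearity: E[X] = Σ_H E[X_H] = 16807 · p^{6} = 16807 · 1/117649 = 1/7.
Numerically: E[X] ≈ 0.142857.

E[X] = 16807 · (1/7)^{6} = 1/7 ≈ 0.142857.


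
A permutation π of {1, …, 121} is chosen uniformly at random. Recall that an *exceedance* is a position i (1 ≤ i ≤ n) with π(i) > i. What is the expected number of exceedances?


Write X = Σ_{i=1}^{121} X_i, where X_i = 1_{π(i) > i}.
For each fixed i, π(i) is uniform over {1, …, 121} (marginal of a uniform permutation), so P[π(i) > i] = (n − i)/n. Summing: Σ_{i=1}^{121} (n − i)/n = (0 + 1 + … + 120)/121 = 121(121 − 1)/(2·121) = (121 − 1)/2.
Hence E[X] = Σ_{i=1}^{121} (121 − i)/121 = 60 ≈ 60.00000.

E[X] = 60 = 60.00000.


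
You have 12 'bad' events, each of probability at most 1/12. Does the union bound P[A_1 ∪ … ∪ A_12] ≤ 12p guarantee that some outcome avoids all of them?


Union bound: P[∪_{i=1}^{12} A_i] ≤ Σ_i P[A_i] ≤ 12·p = 12·(1/12) = 1.
Numerically: 1 ≈ 1.00000.
Is 1 < 1? NO.
Since the bound 1 is ≥ 1, the union bound is uninformative here; it does NOT by itself certify existence.

12·p = 1 ≈ 1.00000; existence NOT certified by the union bound.


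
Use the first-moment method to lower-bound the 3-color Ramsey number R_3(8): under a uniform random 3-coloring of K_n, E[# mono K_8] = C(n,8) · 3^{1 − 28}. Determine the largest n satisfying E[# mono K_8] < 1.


We need C(n, 8) · 3^{1 − 28} < 1, i.e. C(n, 8) < 3^{28 − 1} = 7625597484987.
Check values of n near the boundary:
  n = 150: C(150, 8) = 5257211409450; 5257211409450 < 7625597484987? YES
  n = 151: C(151, 8) = 5551321138650; 5551321138650 < 7625597484987? YES
  n = 152: C(152, 8) = 5859727868575; 5859727868575 < 7625597484987? YES
  n = 153: C(153, 8) = 6183023199255; 6183023199255 < 7625597484987? YES
  n = 154: C(154, 8) = 6521818990995; 6521818990995 < 7625597484987? YES
  n = 155: C(155, 8) = 6876747915675; 6876747915675 < 7625597484987? YES
  n = 156: C(156, 8) = 7248464019225; 7248464019225 < 7625597484987? YES
  n = 157: C(157, 8) = 7637643295425; 7637643295425 < 7625597484987? NO
The largest n with C(n, 8) < 7625597484987 is n = 156 (where E[X] = 805384891025/847288609443 ≈ 0.95054). Hence R_3(8) > 156, i.e. R_3(8) ≥ 157.

Largest n = 156; hence R_3(8) > 156.


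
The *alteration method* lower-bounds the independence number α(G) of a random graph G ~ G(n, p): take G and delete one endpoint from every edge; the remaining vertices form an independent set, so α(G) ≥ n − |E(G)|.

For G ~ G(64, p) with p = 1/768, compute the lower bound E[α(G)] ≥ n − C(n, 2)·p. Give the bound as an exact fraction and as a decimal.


E[|E(G)|] = C(64, 2)·p = 2016 · (1/768) = 21/8.
E[α(G)] ≥ n − E[|E(G)|] = 64 − 21/8 = 491/8.
Numerically: ≈ 61.37500.
(This is only a lower bound; the true E[α(G)] may be larger.)

E[α(G)] ≥ 491/8 ≈ 61.37500.


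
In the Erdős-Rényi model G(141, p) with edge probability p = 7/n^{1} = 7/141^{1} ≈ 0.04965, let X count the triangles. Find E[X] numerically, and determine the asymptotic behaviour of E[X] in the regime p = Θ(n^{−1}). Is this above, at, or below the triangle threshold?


Number of potential triangles: C(141, 3) = 457310.
Each occurs with probability p³ ≈ (0.04965)³ ≈ 1.223592e-04.
By linearity: E[X] = C(141, 3)·p³ ≈ 457310 · 1.223592e-04 ≈ 55.9561.
Here α = 1, so p = 7/n is exactly at the triangle threshold p ~ 1/n. Asymptotically E[X] → c³/6 = 7³/6 = 343/6 ≈ 57.1667, a bounded constant. In this regime the triangle count is asymptotically Poisson(c³/6).

E[X] ≈ 55.9561; in regime p = Θ(1/n^{1}) E[X] stays bounded (at the triangle threshold p ~ 1/n).


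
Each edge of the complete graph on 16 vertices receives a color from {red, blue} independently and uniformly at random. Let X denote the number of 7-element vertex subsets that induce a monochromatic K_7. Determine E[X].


Let X = Σ_S X_S over the C(16, 7) = 11440 subsets S of size 7, where X_S = 1 if the K_7 on S is monochromatic.
For a fixed S, the K_7 on S has C(7, 2) = 21 edges. P[all 21 edges red] = (1/2)^21, and likewise for blue, so P[monochromatic] = 2·(1/2)^21 = 2^{1 − 21} = 1/1048576.
By linearity: E[X] = C(16, 7) · 2^{1 − 21} = 11440 · 1/1048576 = 715/65536.
Numerically: E[X] ≈ 0.010910.

E[X] = C(16,7)·2^(1−C(7,2)) = 715/65536 ≈ 0.010910.


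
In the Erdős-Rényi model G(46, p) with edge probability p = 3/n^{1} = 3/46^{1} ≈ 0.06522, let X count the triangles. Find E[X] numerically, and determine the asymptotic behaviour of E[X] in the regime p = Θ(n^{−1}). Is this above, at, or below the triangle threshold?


Number of potential triangles: C(46, 3) = 15180.
Each occurs with probability p³ ≈ (0.06522)³ ≈ 2.773897e-04.
By linearity: E[X] = C(46, 3)·p³ ≈ 15180 · 2.773897e-04 ≈ 4.2108.
Here α = 1, so p = 3/n is exactly at the triangle threshold p ~ 1/n. Asymptotically E[X] → c³/6 = 3³/6 = 9/2 ≈ 4.5000, a bounded constant. In this regime the triangle count is asymptotically Poisson(c³/6).

E[X] ≈ 4.2108; in regime p = Θ(1/n^{1}) E[X] stays bounded (at the triangle threshold p ~ 1/n).


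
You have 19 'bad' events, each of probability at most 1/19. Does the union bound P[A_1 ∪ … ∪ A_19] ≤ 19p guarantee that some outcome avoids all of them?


Union bound: P[∪_{i=1}^{19} A_i] ≤ Σ_i P[A_i] ≤ 19·p = 19·(1/19) = 1.
Numerically: 1 ≈ 1.0000.
Is 1 < 1? NO.
Since the bound 1 is ≥ 1, the union bound is uninformative here; it does NOT by itself certify existence.

19·p = 1 ≈ 1.0000; existence NOT certified by the union bound.


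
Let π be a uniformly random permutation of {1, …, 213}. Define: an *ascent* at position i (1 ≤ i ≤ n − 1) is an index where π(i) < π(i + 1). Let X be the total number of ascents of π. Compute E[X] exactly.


Write X = Σ X_I over i = 1, …, 212, with X_I the indicator of one ascent.
There are 212 indicators.
For each fixed i, the pair (π(i), π(i+1)) is a uniformly random ordered pair of distinct values from {1, …, 213}; by symmetry P[π(i) < π(i+1)] = 1/2.
By linearity: E[X] = 212 · (1/2) = (213 − 1) · (1/2) = 106 ≈ 106.00000.

E[X] = 106 = 106.00000.


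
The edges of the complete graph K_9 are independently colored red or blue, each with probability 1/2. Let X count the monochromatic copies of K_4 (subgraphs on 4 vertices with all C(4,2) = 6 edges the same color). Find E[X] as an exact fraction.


Let X = Σ_S X_S over the C(9, 4) = 126 subsets S of size 4, where X_S = 1 if the K_4 on S is monochromatic.
For a fixed S, the K_4 on S has C(4, 2) = 6 edges. P[all 6 edges red] = (1/2)^6, and likewise for blue, so P[monochromatic] = 2·(1/2)^6 = 2^{1 − 6} = 1/32.
Summing: E[X] = C(9, 4) · 2^{1 − 6} = 126 · 1/32 = 63/16.
Numerically: E[X] ≈ 3.93750.

E[X] = C(9,4)·2^(1−C(4,2)) = 63/16 ≈ 3.93750.


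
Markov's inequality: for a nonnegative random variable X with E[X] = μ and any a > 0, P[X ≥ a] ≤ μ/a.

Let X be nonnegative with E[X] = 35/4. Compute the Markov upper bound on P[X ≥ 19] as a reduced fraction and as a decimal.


μ = E[X] = 35/4, a = 19.
Markov: P[X ≥ 19] ≤ μ/a = (35/4)/19 = 35/76.
Numerically: ≈ 0.461.
(Since a = 19 > μ = 8.750, the bound 35/76 is < 1 and informative.)

P[X ≥ 19] ≤ 35/76 ≈ 0.461.


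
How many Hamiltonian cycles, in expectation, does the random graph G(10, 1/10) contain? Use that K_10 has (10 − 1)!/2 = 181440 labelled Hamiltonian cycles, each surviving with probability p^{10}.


K_10 has (10 − 1)!/2 = 181440 labelled Hamiltonian cycles.
For each such Hamiltonian cycle H, let X_H = 1 if all 10 edges of H are present in G. Then P[X_H = 1] = p^{10} = (1/10)^{10} = 1/10000000000.
By linearity of expectation: E[X] = Σ_H E[X_H] = 181440 · p^{10} = 181440 · 1/10000000000 = 567/31250000.
Numerically: E[X] ≈ 1.81e-05.

E[X] = 181440 · (1/10)^{10} = 567/31250000 ≈ 1.81e-05.


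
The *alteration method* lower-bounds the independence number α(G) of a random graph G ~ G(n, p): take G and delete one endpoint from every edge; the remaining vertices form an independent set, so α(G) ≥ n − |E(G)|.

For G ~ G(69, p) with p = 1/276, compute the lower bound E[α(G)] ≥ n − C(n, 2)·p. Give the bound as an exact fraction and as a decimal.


E[|E(G)|] = C(69, 2)·p = 2346 · (1/276) = 17/2.
E[α(G)] ≥ n − E[|E(G)|] = 69 − 17/2 = 121/2.
Numerically: ≈ 60.50000.
(This is only a lower bound; the true E[α(G)] may be larger.)

E[α(G)] ≥ 121/2 ≈ 60.50000.


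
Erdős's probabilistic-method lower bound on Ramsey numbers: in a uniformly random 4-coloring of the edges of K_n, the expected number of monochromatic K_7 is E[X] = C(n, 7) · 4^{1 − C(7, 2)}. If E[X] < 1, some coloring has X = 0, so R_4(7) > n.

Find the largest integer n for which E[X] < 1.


We need C(n, 7) · 4^{1 − 21} < 1, i.e. C(n, 7) < 4^{21 − 1} = 1099511627776.
Check values of n near the boundary:
  n = 176: C(176, 7) = 919790691600; 919790691600 < 1099511627776? YES
  n = 177: C(177, 7) = 957664425960; 957664425960 < 1099511627776? YES
  n = 178: C(178, 7) = 996867063280; 996867063280 < 1099511627776? YES
  n = 179: C(179, 7) = 1037437234460; 1037437234460 < 1099511627776? YES
  n = 180: C(180, 7) = 1079414463600; 1079414463600 < 1099511627776? YES
  n = 181: C(181, 7) = 1122839183400; 1122839183400 < 1099511627776? NO
  n = 182: C(182, 7) = 1167752750736; 1167752750736 < 1099511627776? NO
The largest n with C(n, 7) < 1099511627776 is n = 180 (where E[X] = 67463403975/68719476736 ≈ 0.9817). Hence R_4(7) > 180, i.e. R_4(7) ≥ 181.

Largest n = 180; hence R_4(7) > 180.


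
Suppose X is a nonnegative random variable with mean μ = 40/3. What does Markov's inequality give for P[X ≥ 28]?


μ = E[X] = 40/3, a = 28.
Markov: P[X ≥ 28] ≤ μ/a = (40/3)/28 = 10/21.
Numerically: ≈ 0.4762.
(Since a = 28 > μ = 13.3333, the bound 10/21 is < 1 and informative.)

P[X ≥ 28] ≤ 10/21 ≈ 0.4762.


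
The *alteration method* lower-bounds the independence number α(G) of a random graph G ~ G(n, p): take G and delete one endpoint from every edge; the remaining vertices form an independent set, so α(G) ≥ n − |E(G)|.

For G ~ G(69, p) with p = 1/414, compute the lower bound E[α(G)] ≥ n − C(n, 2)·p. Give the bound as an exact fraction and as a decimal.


E[|E(G)|] = C(69, 2)·p = 2346 · (1/414) = 17/3.
E[α(G)] ≥ n − E[|E(G)|] = 69 − 17/3 = 190/3.
Numerically: ≈ 63.3333.
(This is only a lower bound; the true E[α(G)] may be larger.)

E[α(G)] ≥ 190/3 ≈ 63.3333.


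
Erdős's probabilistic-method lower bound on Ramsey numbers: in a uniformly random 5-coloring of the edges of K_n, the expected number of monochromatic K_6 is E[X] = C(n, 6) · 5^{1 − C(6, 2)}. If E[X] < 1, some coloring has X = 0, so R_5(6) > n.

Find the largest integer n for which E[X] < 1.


We need C(n, 6) · 5^{1 − 15} < 1, i.e. C(n, 6) < 5^{15 − 1} = 6103515625.
Check values of n near the boundary:
  n = 126: C(126, 6) = 4925156775; 4925156775 < 6103515625? YES
  n = 127: C(127, 6) = 5169379425; 5169379425 < 6103515625? YES
  n = 128: C(128, 6) = 5423611200; 5423611200 < 6103515625? YES
  n = 129: C(129, 6) = 5688177600; 5688177600 < 6103515625? YES
  n = 130: C(130, 6) = 5963412000; 5963412000 < 6103515625? YES
  n = 131: C(131, 6) = 6249655776; 6249655776 < 6103515625? NO
  n = 132: C(132, 6) = 6547258432; 6547258432 < 6103515625? NO
  n = 133: C(133, 6) = 6856577728; 6856577728 < 6103515625? NO
The largest n with C(n, 6) < 6103515625 is n = 130 (where E[X] = 47707296/48828125 ≈ 0.9770454). Hence R_5(6) > 130, i.e. R_5(6) ≥ 131.

Largest n = 130; hence R_5(6) > 130.


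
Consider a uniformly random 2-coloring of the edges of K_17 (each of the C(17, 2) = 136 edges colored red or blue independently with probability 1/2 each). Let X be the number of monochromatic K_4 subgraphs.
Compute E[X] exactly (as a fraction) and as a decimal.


Let X = Σ_S X_S over the C(17, 4) = 2380 subsets S of size 4, where X_S = 1 if the K_4 on S is monochromatic.
For a fixed S, the K_4 on S has C(4, 2) = 6 edges. P[all 6 edges red] = (1/2)^6, and likewise for blue, so P[monochromatic] = 2·(1/2)^6 = 2^{1 − 6} = 1/32.
By linearity of expectation: E[X] = C(17, 4) · 2^{1 − 6} = 2380 · 1/32 = 595/8.
Numerically: E[X] ≈ 74.375.

E[X] = C(17,4)·2^(1−C(4,2)) = 595/8 ≈ 74.375.


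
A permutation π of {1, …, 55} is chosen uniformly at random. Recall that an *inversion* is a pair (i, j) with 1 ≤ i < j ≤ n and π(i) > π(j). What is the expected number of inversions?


Write X = Σ X_I over the C(55, 2) = 1485 pairs i < j, with X_I the indicator of one inversion.
There are 1485 indicators.
For each fixed pair i < j, the values π(i) and π(j) are two distinct elements of {1, …, 55} in uniformly random order; by symmetry P[π(i) > π(j)] = 1/2.
By linearity: E[X] = 1485 · (1/2) = C(55, 2) · (1/2) = 1485/2 = 1485/2 ≈ 742.5000.

E[X] = 1485/2 = 742.5000.


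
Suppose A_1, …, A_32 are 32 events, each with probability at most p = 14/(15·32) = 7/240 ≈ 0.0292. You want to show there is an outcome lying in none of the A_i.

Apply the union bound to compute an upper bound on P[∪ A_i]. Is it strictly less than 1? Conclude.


Union bound: P[∪_{i=1}^{32} A_i] ≤ Σ_i P[A_i] ≤ 32·p = 32·(7/240) = 14/15.
Numerically: 14/15 ≈ 0.9333.
Is 14/15 < 1? YES.
Since P[∪ A_i] ≤ 14/15 < 1, the complement has P[∩ A_i^c] ≥ 1 − 14/15 = 1/15 > 0, so some outcome avoids every A_i.

32·p = 14/15 ≈ 0.9333; existence CERTIFIED by the union bound.


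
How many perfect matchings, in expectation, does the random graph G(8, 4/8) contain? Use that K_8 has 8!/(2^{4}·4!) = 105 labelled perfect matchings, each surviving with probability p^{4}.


K_8 has 8!/(2^{4}·4!) = 105 labelled perfect matchings.
For each such perfect matching H, let X_H = 1 if all 4 edges of H are present in G. Then P[X_H = 1] = p^{4} = (1/2)^{4} = 1/16.
By linearity: E[X] = Σ_H E[X_H] = 105 · p^{4} = 105 · 1/16 = 105/16.
Numerically: E[X] ≈ 6.5625.

E[X] = 105 · (1/2)^{4} = 105/16 ≈ 6.5625.


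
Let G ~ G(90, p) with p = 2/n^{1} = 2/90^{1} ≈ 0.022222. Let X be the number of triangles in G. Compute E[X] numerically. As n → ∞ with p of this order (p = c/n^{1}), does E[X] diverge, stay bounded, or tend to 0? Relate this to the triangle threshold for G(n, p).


Number of potential triangles: C(90, 3) = 117480.
Each occurs with probability p³ ≈ (0.022222)³ ≈ 1.0973937e-05.
By linearity: E[X] = C(90, 3)·p³ ≈ 117480 · 1.0973937e-05 ≈ 1.28922.
Here α = 1, so p = 2/n is exactly at the triangle threshold p ~ 1/n. Asymptotically E[X] → c³/6 = 2³/6 = 4/3 ≈ 1.33333, a bounded constant. In this regime the triangle count is asymptotically Poisson(c³/6).

E[X] ≈ 1.28922; in regime p = Θ(1/n^{1}) E[X] stays bounded (at the triangle threshold p ~ 1/n).


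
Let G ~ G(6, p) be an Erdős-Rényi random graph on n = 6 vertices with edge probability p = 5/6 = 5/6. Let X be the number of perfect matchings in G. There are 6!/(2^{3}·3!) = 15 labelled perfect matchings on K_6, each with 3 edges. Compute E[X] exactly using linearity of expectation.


K_6 has 6!/(2^{3}·3!) = 15 labelled perfect matchings.
For each such perfect matching H, let X_H = 1 if all 3 edges of H are present in G. Then P[X_H = 1] = p^{3} = (5/6)^{3} = 125/216.
Summing the indicators: E[X] = Σ_H E[X_H] = 15 · p^{3} = 15 · 125/216 = 625/72.
Numerically: E[X] ≈ 8.681.

E[X] = 15 · (5/6)^{3} = 625/72 ≈ 8.681.


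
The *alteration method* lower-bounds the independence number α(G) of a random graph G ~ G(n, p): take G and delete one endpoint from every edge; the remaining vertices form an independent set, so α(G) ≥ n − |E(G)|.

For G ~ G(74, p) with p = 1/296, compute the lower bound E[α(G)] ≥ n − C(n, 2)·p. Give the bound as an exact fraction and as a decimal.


E[|E(G)|] = C(74, 2)·p = 2701 · (1/296) = 73/8.
E[α(G)] ≥ n − E[|E(G)|] = 74 − 73/8 = 519/8.
Numerically: ≈ 64.8750.
(This is only a lower bound; the true E[α(G)] may be larger.)

E[α(G)] ≥ 519/8 ≈ 64.8750.


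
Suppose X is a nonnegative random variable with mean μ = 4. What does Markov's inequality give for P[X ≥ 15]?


μ = E[X] = 4, a = 15.
Markov: P[X ≥ 15] ≤ μ/a = (4)/15 = 4/15.
Numerically: ≈ 0.2667.
(Since a = 15 > μ = 4.0000, the bound 4/15 is < 1 and informative.)

P[X ≥ 15] ≤ 4/15 ≈ 0.2667.


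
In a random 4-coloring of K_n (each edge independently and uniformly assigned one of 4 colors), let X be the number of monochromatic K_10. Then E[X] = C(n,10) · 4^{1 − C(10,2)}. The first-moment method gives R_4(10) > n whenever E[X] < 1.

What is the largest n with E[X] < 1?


We need C(n, 10) · 4^{1 − 45} < 1, i.e. C(n, 10) < 4^{45 − 1} = 309485009821345068724781056.
Check values of n near the boundary:
  n = 2022: C(2022, 10) = 307870445231474093395937796; 307870445231474093395937796 < 309485009821345068724781056? YES
  n = 2023: C(2023, 10) = 309399856285778485315440716; 309399856285778485315440716 < 309485009821345068724781056? YES
  n = 2024: C(2024, 10) = 310936101848269937576192656; 310936101848269937576192656 < 309485009821345068724781056? NO
  n = 2025: C(2025, 10) = 312479209053472269772600560; 312479209053472269772600560 < 309485009821345068724781056? NO
The largest n with C(n, 10) < 309485009821345068724781056 is n = 2023 (where E[X] = 77349964071444621328860179/77371252455336267181195264 ≈ 0.99972). Hence R_4(10) > 2023, i.e. R_4(10) ≥ 2024.

Largest n = 2023; hence R_4(10) > 2023.


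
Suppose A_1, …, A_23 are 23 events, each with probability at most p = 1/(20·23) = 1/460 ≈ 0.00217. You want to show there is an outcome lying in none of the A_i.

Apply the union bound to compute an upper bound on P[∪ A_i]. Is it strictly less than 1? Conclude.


Union bound: P[∪_{i=1}^{23} A_i] ≤ Σ_i P[A_i] ≤ 23·p = 23·(1/460) = 1/20.
Numerically: 1/20 ≈ 0.05000.
Is 1/20 < 1? YES.
Since P[∪ A_i] ≤ 1/20 < 1, the complement has P[∩ A_i^c] ≥ 1 − 1/20 = 19/20 > 0, so some outcome avoids every A_i.

23·p = 1/20 ≈ 0.05000; existence CERTIFIED by the union bound.


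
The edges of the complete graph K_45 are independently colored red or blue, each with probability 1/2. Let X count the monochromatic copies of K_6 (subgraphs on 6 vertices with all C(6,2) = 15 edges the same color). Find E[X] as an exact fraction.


Let X = Σ_S X_S over the C(45, 6) = 8145060 subsets S of size 6, where X_S = 1 if the K_6 on S is monochromatic.
For a fixed S, the K_6 on S has C(6, 2) = 15 edges. P[all 15 edges red] = (1/2)^15, and likewise for blue, so P[monochromatic] = 2·(1/2)^15 = 2^{1 − 15} = 1/16384.
Summing: E[X] = C(45, 6) · 2^{1 − 15} = 8145060 · 1/16384 = 2036265/4096.
Numerically: E[X] ≈ 497.1350.

E[X] = C(45,6)·2^(1−C(6,2)) = 2036265/4096 ≈ 497.1350.


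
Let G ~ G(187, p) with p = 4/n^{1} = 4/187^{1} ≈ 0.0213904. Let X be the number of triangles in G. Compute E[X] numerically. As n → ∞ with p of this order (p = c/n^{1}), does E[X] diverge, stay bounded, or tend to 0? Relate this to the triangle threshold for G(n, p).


Number of potential triangles: C(187, 3) = 1072445.
Each occurs with probability p³ ≈ (0.0213904)³ ≈ 9.78712543e-06.
By linearity: E[X] = C(187, 3)·p³ ≈ 1072445 · 9.78712543e-06 ≈ 10.496154.
Here α = 1, so p = 4/n is exactly at the triangle threshold p ~ 1/n. Asymptotically E[X] → c³/6 = 4³/6 = 32/3 ≈ 10.666667, a bounded constant. In this regime the triangle count is asymptotically Poisson(c³/6).

E[X] ≈ 10.496154; in regime p = Θ(1/n^{1}) E[X] stays bounded (at the triangle threshold p ~ 1/n).


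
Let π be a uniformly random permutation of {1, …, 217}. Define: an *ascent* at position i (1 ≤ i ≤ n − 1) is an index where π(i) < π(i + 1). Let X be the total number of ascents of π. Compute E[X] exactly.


Write X = Σ X_I over i = 1, …, 216, with X_I the indicator of one ascent.
There are 216 indicators.
For each fixed i, the pair (π(i), π(i+1)) is a uniformly random ordered pair of distinct values from {1, …, 217}; by symmetry P[π(i) < π(i+1)] = 1/2.
By linearity: E[X] = 216 · (1/2) = (217 − 1) · (1/2) = 108 ≈ 108.0000.

E[X] = 108 = 108.0000.


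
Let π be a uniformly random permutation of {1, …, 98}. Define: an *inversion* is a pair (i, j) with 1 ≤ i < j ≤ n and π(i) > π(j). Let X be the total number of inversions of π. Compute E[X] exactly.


Write X = Σ X_I over the C(98, 2) = 4753 pairs i < j, with X_I the indicator of one inversion.
There are 4753 indicators.
For each fixed pair i < j, the values π(i) and π(j) are two distinct elements of {1, …, 98} in uniformly random order; by symmetry P[π(i) > π(j)] = 1/2.
By linearity: E[X] = 4753 · (1/2) = C(98, 2) · (1/2) = 4753/2 = 4753/2 ≈ 2376.500.

E[X] = 4753/2 = 2376.500.


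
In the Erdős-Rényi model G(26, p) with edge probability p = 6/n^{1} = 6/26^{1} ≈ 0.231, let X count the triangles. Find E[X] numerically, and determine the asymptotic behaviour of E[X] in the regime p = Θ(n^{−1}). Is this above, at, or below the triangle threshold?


Number of potential triangles: C(26, 3) = 2600.
Each occurs with probability p³ ≈ (0.231)³ ≈ 1.22895e-02.
By linearity: E[X] = C(26, 3)·p³ ≈ 2600 · 1.22895e-02 ≈ 31.953.
Here α = 1, so p = 6/n is exactly at the triangle threshold p ~ 1/n. Asymptotically E[X] → c³/6 = 6³/6 = 36 ≈ 36.000, a bounded constant. In this regime the triangle count is asymptotically Poisson(c³/6).

E[X] ≈ 31.953; in regime p = Θ(1/n^{1}) E[X] stays bounded (at the triangle threshold p ~ 1/n).


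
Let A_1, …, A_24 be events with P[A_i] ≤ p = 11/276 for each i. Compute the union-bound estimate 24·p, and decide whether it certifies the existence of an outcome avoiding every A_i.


Union bound: P[∪_{i=1}^{24} A_i] ≤ Σ_i P[A_i] ≤ 24·p = 24·(11/276) = 22/23.
Numerically: 22/23 ≈ 0.9565217.
Is 22/23 < 1? YES.
Since P[∪ A_i] ≤ 22/23 < 1, the complement has P[∩ A_i^c] ≥ 1 − 22/23 = 1/23 > 0, so some outcome avoids every A_i.

24·p = 22/23 ≈ 0.9565217; existence CERTIFIED by the union bound.


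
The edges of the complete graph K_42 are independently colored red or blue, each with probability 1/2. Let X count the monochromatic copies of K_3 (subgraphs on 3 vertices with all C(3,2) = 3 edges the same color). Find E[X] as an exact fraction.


Let X = Σ_S X_S over the C(42, 3) = 11480 subsets S of size 3, where X_S = 1 if the K_3 on S is monochromatic.
For a fixed S, the K_3 on S has C(3, 2) = 3 edges. P[all 3 edges red] = (1/2)^3, and likewise for blue, so P[monochromatic] = 2·(1/2)^3 = 2^{1 − 3} = 1/4.
Summing: E[X] = C(42, 3) · 2^{1 − 3} = 11480 · 1/4 = 2870.
Numerically: E[X] ≈ 2870.000.

E[X] = C(42,3)·2^(1−C(3,2)) = 2870 ≈ 2870.000.


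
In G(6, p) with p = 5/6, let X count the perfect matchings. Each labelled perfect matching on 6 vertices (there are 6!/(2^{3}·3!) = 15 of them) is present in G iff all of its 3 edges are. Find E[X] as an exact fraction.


K_6 has 6!/(2^{3}·3!) = 15 labelled perfect matchings.
For each such perfect matching H, let X_H = 1 if all 3 edges of H are present in G. Then P[X_H = 1] = p^{3} = (5/6)^{3} = 125/216.
By linearity of expectation: E[X] = Σ_H E[X_H] = 15 · p^{3} = 15 · 125/216 = 625/72.
Numerically: E[X] ≈ 8.68.

E[X] = 15 · (5/6)^{3} = 625/72 ≈ 8.68.


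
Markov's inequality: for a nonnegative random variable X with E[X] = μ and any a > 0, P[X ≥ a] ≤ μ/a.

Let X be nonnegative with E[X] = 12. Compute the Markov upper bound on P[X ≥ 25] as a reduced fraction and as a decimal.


μ = E[X] = 12, a = 25.
Markov: P[X ≥ 25] ≤ μ/a = (12)/25 = 12/25.
Numerically: ≈ 0.48000.
(Since a = 25 > μ = 12.00000, the bound 12/25 is < 1 and informative.)

P[X ≥ 25] ≤ 12/25 ≈ 0.48000.


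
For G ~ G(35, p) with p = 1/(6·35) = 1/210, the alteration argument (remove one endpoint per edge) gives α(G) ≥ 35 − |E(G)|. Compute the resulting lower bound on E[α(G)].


E[|E(G)|] = C(35, 2)·p = 595 · (1/210) = 17/6.
E[α(G)] ≥ n − E[|E(G)|] = 35 − 17/6 = 193/6.
Numerically: ≈ 32.1667.
(This is only a lower bound; the true E[α(G)] may be larger.)

E[α(G)] ≥ 193/6 ≈ 32.1667.


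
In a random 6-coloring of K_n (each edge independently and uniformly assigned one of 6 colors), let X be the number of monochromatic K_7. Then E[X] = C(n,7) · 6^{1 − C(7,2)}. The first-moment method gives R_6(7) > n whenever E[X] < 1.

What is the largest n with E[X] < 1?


We need C(n, 7) · 6^{1 − 21} < 1, i.e. C(n, 7) < 6^{21 − 1} = 3656158440062976.
Check values of n near the boundary:
  n = 567: C(567, 7) = 3601671315933933; 3601671315933933 < 3656158440062976? YES
  n = 568: C(568, 7) = 3646611956239704; 3646611956239704 < 3656158440062976? YES
  n = 569: C(569, 7) = 3692032389858348; 3692032389858348 < 3656158440062976? NO
The largest n with C(n, 7) < 3656158440062976 is n = 568 (where E[X] = 16882462760369/16926659444736 ≈ 0.997). Hence R_6(7) > 568, i.e. R_6(7) ≥ 569.

Largest n = 568; hence R_6(7) > 568.


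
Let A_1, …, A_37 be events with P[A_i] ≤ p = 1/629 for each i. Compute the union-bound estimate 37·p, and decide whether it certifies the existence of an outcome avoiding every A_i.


Union bound: P[∪_{i=1}^{37} A_i] ≤ Σ_i P[A_i] ≤ 37·p = 37·(1/629) = 1/17.
Numerically: 1/17 ≈ 0.058824.
Is 1/17 < 1? YES.
Since P[∪ A_i] ≤ 1/17 < 1, the complement has P[∩ A_i^c] ≥ 1 − 1/17 = 16/17 > 0, so some outcome avoids every A_i.

37·p = 1/17 ≈ 0.058824; existence CERTIFIED by the union bound.


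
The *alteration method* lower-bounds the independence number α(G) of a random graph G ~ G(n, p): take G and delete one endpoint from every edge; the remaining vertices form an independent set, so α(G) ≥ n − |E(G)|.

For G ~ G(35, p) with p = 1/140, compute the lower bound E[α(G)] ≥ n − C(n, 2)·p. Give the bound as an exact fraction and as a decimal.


E[|E(G)|] = C(35, 2)·p = 595 · (1/140) = 17/4.
E[α(G)] ≥ n − E[|E(G)|] = 35 − 17/4 = 123/4.
Numerically: ≈ 30.75000.
(This is only a lower bound; the true E[α(G)] may be larger.)

E[α(G)] ≥ 123/4 ≈ 30.75000.


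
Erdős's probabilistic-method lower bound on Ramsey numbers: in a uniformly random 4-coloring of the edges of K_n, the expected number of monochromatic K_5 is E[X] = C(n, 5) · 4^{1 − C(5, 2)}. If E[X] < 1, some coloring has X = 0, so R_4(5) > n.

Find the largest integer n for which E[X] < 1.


We need C(n, 5) · 4^{1 − 10} < 1, i.e. C(n, 5) < 4^{10 − 1} = 262144.
Check values of n near the boundary:
  n = 32: C(32, 5) = 201376; 201376 < 262144? YES
  n = 33: C(33, 5) = 237336; 237336 < 262144? YES
  n = 34: C(34, 5) = 278256; 278256 < 262144? NO
The largest n with C(n, 5) < 262144 is n = 33 (where E[X] = 29667/32768 ≈ 0.905). Hence R_4(5) > 33, i.e. R_4(5) ≥ 34.

Largest n = 33; hence R_4(5) > 33.


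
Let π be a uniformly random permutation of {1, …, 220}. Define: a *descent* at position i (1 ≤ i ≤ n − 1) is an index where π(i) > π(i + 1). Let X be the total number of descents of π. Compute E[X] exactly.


Write X = Σ X_I over i = 1, …, 219, with X_I the indicator of one descent.
There are 219 indicators.
For each fixed i, the pair (π(i), π(i+1)) is a uniformly random ordered pair of distinct values from {1, …, 220}; by symmetry P[π(i) > π(i+1)] = 1/2.
By linearity: E[X] = 219 · (1/2) = (220 − 1) · (1/2) = 219/2 ≈ 109.500.

E[X] = 219/2 = 109.500.


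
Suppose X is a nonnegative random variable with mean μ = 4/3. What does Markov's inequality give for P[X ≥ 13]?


μ = E[X] = 4/3, a = 13.
Markov: P[X ≥ 13] ≤ μ/a = (4/3)/13 = 4/39.
Numerically: ≈ 0.10256.
(Since a = 13 > μ = 1.33333, the bound 4/39 is < 1 and informative.)

P[X ≥ 13] ≤ 4/39 ≈ 0.10256.


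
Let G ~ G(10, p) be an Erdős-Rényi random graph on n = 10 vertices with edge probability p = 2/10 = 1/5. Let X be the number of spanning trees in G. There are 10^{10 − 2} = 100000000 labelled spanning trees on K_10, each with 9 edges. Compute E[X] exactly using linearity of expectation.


K_10 has 10^{10 − 2} = 100000000 labelled spanning trees.
For each such spanning tree H, let X_H = 1 if all 9 edges of H are present in G. Then P[X_H = 1] = p^{9} = (1/5)^{9} = 1/1953125.
By linearity of expectation: E[X] = Σ_H E[X_H] = 100000000 · p^{9} = 100000000 · 1/1953125 = 256/5.
Numerically: E[X] ≈ 51.2.

E[X] = 100000000 · (1/5)^{9} = 256/5 ≈ 51.2.


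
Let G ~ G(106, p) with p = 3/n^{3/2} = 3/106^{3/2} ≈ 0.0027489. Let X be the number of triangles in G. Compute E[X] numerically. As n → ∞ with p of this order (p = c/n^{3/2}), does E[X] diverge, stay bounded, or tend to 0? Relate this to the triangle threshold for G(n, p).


Number of potential triangles: C(106, 3) = 192920.
Each occurs with probability p³ ≈ (0.0027489)³ ≈ 2.0772433e-08.
By linearity: E[X] = C(106, 3)·p³ ≈ 192920 · 2.0772433e-08 ≈ 0.00401.
Since α = 3/2 > 1, p = c/n^{3/2} = o(1/n) is below the triangle threshold p ~ 1/n. Asymptotically E[X] ~ (c³/6)·n^{3(1−α)} = (3³/6)·n^{-1.5} → 0, so by Markov's inequality G has no triangles w.h.p.

E[X] ≈ 0.00401; in regime p = Θ(1/n^{3/2}) E[X] tends to 0 (below the triangle threshold p ~ 1/n).


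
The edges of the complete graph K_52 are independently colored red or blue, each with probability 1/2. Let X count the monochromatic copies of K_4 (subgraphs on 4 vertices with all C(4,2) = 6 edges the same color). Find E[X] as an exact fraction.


Let X = Σ_S X_S over the C(52, 4) = 270725 subsets S of size 4, where X_S = 1 if the K_4 on S is monochromatic.
For a fixed S, the K_4 on S has C(4, 2) = 6 edges. P[all 6 edges red] = (1/2)^6, and likewise for blue, so P[monochromatic] = 2·(1/2)^6 = 2^{1 − 6} = 1/32.
By linearity of expectation: E[X] = C(52, 4) · 2^{1 − 6} = 270725 · 1/32 = 270725/32.
Numerically: E[X] ≈ 8460.156.

E[X] = C(52,4)·2^(1−C(4,2)) = 270725/32 ≈ 8460.156.


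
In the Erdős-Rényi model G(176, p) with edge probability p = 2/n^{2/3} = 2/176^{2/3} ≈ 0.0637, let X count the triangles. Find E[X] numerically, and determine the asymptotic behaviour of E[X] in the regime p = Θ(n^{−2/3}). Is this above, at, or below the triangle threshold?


Number of potential triangles: C(176, 3) = 893200.
Each occurs with probability p³ ≈ (0.0637)³ ≈ 2.58264e-04.
By linearity: E[X] = C(176, 3)·p³ ≈ 893200 · 2.58264e-04 ≈ 230.682.
Since α = 2/3 < 1, p = c/n^{2/3} ≫ 1/n is above the triangle threshold p ~ 1/n. Asymptotically E[X] ~ (c³/6)·n^{3(1−α)} = (2³/6)·n^{1} → ∞; triangles are abundant w.h.p.

E[X] ≈ 230.682; in regime p = Θ(1/n^{2/3}) E[X] diverges (above the triangle threshold p ~ 1/n).


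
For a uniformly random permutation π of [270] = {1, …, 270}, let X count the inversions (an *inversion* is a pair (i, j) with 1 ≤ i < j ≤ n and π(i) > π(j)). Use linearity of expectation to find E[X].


Write X = Σ X_I over the C(270, 2) = 36315 pairs i < j, with X_I the indicator of one inversion.
There are 36315 indicators.
For each fixed pair i < j, the values π(i) and π(j) are two distinct elements of {1, …, 270} in uniformly random order; by symmetry P[π(i) > π(j)] = 1/2.
By linearity: E[X] = 36315 · (1/2) = C(270, 2) · (1/2) = 36315/2 = 36315/2 ≈ 18157.50000.

E[X] = 36315/2 = 18157.50000.


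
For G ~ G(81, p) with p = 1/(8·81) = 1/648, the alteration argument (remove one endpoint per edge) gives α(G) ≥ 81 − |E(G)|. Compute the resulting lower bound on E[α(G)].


E[|E(G)|] = C(81, 2)·p = 3240 · (1/648) = 5.
E[α(G)] ≥ n − E[|E(G)|] = 81 − 5 = 76.
Numerically: ≈ 76.000000.
(This is only a lower bound; the true E[α(G)] may be larger.)

E[α(G)] ≥ 76 ≈ 76.000000.


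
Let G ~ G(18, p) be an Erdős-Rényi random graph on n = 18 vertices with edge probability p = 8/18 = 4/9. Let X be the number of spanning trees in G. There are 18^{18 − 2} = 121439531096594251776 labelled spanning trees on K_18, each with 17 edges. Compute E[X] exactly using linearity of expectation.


K_18 has 18^{18 − 2} = 121439531096594251776 labelled spanning trees.
For each such spanning tree H, let X_H = 1 if all 17 edges of H are present in G. Then P[X_H = 1] = p^{17} = (4/9)^{17} = 17179869184/16677181699666569.
Summing the indicators: E[X] = Σ_H E[X_H] = 121439531096594251776 · p^{17} = 121439531096594251776 · 17179869184/16677181699666569 = 1125899906842624/9.
Numerically: E[X] ≈ 1.251e+14.

E[X] = 121439531096594251776 · (4/9)^{17} = 1125899906842624/9 ≈ 1.251e+14.


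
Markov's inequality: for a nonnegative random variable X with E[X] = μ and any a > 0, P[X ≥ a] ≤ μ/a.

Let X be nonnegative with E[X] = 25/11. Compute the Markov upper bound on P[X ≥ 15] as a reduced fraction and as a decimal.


μ = E[X] = 25/11, a = 15.
Markov: P[X ≥ 15] ≤ μ/a = (25/11)/15 = 5/33.
Numerically: ≈ 0.151515.
(Since a = 15 > μ = 2.272727, the bound 5/33 is < 1 and informative.)

P[X ≥ 15] ≤ 5/33 ≈ 0.151515.
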